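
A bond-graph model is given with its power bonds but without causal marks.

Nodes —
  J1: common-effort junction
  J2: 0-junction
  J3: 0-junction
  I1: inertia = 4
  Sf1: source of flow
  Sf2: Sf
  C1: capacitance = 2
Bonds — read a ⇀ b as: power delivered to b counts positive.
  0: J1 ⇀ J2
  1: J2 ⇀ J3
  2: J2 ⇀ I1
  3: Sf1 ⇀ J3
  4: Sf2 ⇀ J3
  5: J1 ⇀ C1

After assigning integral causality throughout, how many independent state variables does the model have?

2  (C1, I1 all integral)

bond 3 stroke at Sf1  (Sf1 (Sf) sets flow on bond)
bond 4 stroke at Sf2  (Sf2: flow source, stroke at near end)
bond 1 stroke at J3  (J3: last free bond brings effort in)
bond 2 stroke at I1  (I1: I, integral causality)
bond 0 stroke at J2  (only one effort-in slot at J2)
bond 5 stroke at J1  (J1: last free bond brings effort in)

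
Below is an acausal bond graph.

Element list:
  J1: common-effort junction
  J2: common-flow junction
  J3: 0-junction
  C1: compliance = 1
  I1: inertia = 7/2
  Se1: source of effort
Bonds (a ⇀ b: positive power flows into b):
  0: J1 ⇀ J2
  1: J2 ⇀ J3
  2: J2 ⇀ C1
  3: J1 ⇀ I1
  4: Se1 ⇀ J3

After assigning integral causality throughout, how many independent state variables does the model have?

2  (C1, I1 all integral)

#4 |J3  (Se1 fixes effort; stroke away)
#1 |J2  (J3: bond 4 brought effort, rest push out)
#2 |J2  (prefer integral on C1)
#0 |J1  (J2 needs exactly one f-in)
#3 |I1  (common-e at J1 fixed by 0)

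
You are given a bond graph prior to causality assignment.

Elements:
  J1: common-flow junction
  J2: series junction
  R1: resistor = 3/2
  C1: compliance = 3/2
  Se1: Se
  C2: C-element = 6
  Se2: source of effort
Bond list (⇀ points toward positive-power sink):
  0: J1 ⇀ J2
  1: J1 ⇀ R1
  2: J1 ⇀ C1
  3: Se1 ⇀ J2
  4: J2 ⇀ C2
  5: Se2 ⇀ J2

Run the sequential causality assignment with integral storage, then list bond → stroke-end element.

b0 stroke at J1
b1 stroke at R1
b2 stroke at J1
b3 stroke at J2
b4 stroke at J2
b5 stroke at J2

b3 →J2  (source Se1 imposes e)
b5 →J2  (Se2: effort source, stroke at far end)
b2 →J1  (C1: C, integral causality)
b4 →J2  (C2 integral (e out))
b0 →J1  (only one flow-in slot at J2)
b1 →R1  (only one flow-in slot at J1)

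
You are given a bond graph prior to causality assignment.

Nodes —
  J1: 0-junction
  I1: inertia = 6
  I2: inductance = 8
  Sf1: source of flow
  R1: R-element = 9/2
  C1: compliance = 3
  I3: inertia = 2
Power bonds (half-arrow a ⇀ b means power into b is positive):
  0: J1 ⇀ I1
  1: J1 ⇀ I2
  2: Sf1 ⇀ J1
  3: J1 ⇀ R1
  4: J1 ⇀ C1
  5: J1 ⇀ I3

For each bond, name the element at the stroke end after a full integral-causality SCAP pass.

β2 |Sf1  (source Sf1 imposes f)
β0 |I1  (I1: I, integral causality)
β1 |I2  (I2: I, integral causality)
β4 |J1  (C1 integral (e out))
β3 |R1  (common-e at J1 fixed by 4)
β5 |I3  (0-jn J1 has e-setter on 4)

b0 stroke→I1
b1 stroke→I2
b2 stroke→Sf1
b3 stroke→R1
b4 stroke→J1
b5 stroke→I3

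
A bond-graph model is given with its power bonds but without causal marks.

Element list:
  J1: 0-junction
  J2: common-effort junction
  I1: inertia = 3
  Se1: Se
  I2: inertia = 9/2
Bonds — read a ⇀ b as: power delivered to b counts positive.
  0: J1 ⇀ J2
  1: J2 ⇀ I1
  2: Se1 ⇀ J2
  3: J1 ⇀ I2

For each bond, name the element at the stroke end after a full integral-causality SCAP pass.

β0 |J1
β1 |I1
β2 |J2
β3 |I2

b2 stroke at J2  (Se1 fixes effort; stroke away)
b0 stroke at J1  (common-e at J2 fixed by 2)
b1 stroke at I1  (J2 effort already set via bond 2)
b3 stroke at I2  (J1: bond 0 brought effort, rest push out)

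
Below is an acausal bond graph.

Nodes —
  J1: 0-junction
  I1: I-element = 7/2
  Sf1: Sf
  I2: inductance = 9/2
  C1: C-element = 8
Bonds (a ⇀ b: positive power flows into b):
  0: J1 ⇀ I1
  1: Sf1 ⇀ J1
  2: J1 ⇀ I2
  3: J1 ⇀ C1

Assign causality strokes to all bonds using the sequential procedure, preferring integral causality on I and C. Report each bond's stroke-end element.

#0 →I1
#1 →Sf1
#2 →I2
#3 →J1

b1 →Sf1  (Sf1 fixes flow; stroke at Sf1)
b0 →I1  (I1 outputs flow p/I1)
b2 →I2  (I2 outputs flow p/I2)
b3 →J1  (closing 0-jn rule on J1)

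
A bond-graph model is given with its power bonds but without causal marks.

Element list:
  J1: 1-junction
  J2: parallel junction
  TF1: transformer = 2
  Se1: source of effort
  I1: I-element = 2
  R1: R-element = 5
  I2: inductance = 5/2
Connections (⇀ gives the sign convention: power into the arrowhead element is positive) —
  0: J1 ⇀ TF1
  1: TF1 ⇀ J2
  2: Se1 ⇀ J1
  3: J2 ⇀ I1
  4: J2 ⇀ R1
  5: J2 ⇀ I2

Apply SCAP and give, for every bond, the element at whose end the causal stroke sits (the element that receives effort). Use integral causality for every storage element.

#2 |J1  (Se1: effort source, stroke at far end)
#0 |TF1  (J1: last free bond brings flow in)
#1 |J2  (through TF1, causality passes straight; one stroke at TF1)
#3 |I1  (J2 effort already set via bond 1)
#4 |R1  (J2: bond 1 brought effort, rest push out)
#5 |I2  (0-jn J2 has e-setter on 1)

#0 |TF1
#1 |J2
#2 |J1
#3 |I1
#4 |R1
#5 |I2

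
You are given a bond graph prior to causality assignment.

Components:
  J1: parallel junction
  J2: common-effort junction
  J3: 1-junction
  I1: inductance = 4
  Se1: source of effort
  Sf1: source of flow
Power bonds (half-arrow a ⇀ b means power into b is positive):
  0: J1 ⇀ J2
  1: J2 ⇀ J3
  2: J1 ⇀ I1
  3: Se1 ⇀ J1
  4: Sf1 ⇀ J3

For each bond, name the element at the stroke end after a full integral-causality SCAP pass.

#0 →J2
#1 →J3
#2 →I1
#3 →J1
#4 →Sf1

b3 |J1  (Se1: effort source, stroke at far end)
b4 |Sf1  (source Sf1 imposes f)
b0 |J2  (J1: bond 3 brought effort, rest push out)
b2 |I1  (J1 effort already set via bond 3)
b1 |J3  (common-e at J2 fixed by 0)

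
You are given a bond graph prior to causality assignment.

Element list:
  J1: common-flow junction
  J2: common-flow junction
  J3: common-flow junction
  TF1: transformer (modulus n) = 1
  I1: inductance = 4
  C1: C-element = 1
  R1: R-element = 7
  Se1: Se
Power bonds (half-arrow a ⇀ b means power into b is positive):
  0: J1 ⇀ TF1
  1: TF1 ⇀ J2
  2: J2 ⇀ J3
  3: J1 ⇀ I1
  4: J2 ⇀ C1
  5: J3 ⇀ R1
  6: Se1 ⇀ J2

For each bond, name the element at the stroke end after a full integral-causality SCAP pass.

#6 |J2  (Se1 fixes effort; stroke away)
#3 |I1  (prefer integral on I1)
#0 |J1  (common-f at J1 fixed by 3)
#1 |TF1  (TF1: transformer flips bond 0)
#2 |J2  (J2 flow already set via bond 1)
#4 |J2  (J2: bond 1 brought flow, rest push out)
#5 |J3  (J3 flow already set via bond 2)

bond 0 |J1
bond 1 |TF1
bond 2 |J2
bond 3 |I1
bond 4 |J2
bond 5 |J3
bond 6 |J2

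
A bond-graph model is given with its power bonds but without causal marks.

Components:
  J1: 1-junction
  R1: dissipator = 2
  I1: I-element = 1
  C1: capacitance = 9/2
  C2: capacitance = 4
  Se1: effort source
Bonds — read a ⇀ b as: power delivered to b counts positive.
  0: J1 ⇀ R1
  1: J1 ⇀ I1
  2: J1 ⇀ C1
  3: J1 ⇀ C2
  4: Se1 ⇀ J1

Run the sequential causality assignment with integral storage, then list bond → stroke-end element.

b0 stroke→J1
b1 stroke→I1
b2 stroke→J1
b3 stroke→J1
b4 stroke→J1

#4 |J1  (Se1 (Se) sets effort on bond)
#1 |I1  (I1: I, integral causality)
#0 |J1  (1-jn J1 has f-setter on 1)
#2 |J1  (J1 flow already set via bond 1)
#3 |J1  (J1: bond 1 brought flow, rest push out)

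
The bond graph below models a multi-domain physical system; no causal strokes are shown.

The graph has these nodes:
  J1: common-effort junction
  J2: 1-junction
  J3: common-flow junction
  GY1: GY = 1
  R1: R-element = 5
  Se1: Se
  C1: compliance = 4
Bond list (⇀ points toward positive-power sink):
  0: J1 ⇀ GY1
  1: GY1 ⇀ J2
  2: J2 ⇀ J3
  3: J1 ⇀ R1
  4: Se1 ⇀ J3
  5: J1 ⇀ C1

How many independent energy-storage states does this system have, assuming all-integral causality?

β4 stroke→J3  (source Se1 imposes e)
β2 stroke→J2  (closing 1-jn rule on J3)
β1 stroke→GY1  (J2 needs exactly one f-in)
β0 stroke→GY1  (GY1 both-in/both-out from 1)
β5 stroke→J1  (C1 outputs effort q/C1)
β3 stroke→R1  (J1: bond 5 brought effort, rest push out)

1  (C1 all integral)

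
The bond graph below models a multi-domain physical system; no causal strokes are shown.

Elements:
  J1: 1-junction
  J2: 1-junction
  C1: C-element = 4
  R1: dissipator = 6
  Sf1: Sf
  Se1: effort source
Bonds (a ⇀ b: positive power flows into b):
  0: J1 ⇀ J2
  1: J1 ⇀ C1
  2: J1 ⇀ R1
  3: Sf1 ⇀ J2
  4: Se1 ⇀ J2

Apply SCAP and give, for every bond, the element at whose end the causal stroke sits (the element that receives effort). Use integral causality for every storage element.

#3 stroke at Sf1  (Sf1 (Sf) sets flow on bond)
#4 stroke at J2  (Se1 fixes effort; stroke away)
#0 stroke at J2  (J2 flow already set via bond 3)
#1 stroke at J1  (1-jn J1 has f-setter on 0)
#2 stroke at J1  (J1 flow already set via bond 0)

b0 →J2
b1 →J1
b2 →J1
b3 →Sf1
b4 →J2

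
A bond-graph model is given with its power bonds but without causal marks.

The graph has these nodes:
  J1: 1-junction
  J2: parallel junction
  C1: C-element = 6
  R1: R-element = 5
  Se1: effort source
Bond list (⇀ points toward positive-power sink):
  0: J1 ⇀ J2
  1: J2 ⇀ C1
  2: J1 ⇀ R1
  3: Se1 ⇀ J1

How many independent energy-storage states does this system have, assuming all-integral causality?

1  (C1 all integral)

β3 stroke→J1  (Se1 fixes effort; stroke away)
β1 stroke→J2  (C1: C, integral causality)
β0 stroke→J1  (0-jn J2 has e-setter on 1)
β2 stroke→R1  (closing 1-jn rule on J1)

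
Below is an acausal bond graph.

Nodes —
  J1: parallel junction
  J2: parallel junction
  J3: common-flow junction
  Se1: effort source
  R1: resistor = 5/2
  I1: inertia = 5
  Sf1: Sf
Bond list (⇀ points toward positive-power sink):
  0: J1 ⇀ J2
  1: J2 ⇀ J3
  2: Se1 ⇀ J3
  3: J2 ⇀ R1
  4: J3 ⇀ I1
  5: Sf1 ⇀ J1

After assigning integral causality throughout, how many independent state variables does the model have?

b2 stroke→J3  (Se1: effort source, stroke at far end)
b5 stroke→Sf1  (Sf1 fixes flow; stroke at Sf1)
b0 stroke→J1  (J1 needs exactly one e-in)
b4 stroke→I1  (prefer integral on I1)
b1 stroke→J3  (1-jn J3 has f-setter on 4)
b3 stroke→J2  (only one effort-in slot at J2)

1  (I1 all integral)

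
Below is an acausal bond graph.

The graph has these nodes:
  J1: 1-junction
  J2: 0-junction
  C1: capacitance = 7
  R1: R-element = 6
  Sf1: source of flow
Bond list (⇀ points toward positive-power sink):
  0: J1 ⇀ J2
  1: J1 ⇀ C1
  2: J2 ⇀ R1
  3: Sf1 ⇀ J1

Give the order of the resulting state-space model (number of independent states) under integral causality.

bond 3 →Sf1  (Sf1: flow source, stroke at near end)
bond 0 →J1  (1-jn J1 has f-setter on 3)
bond 1 →J1  (common-f at J1 fixed by 3)
bond 2 →J2  (only one effort-in slot at J2)

1  (C1 all integral)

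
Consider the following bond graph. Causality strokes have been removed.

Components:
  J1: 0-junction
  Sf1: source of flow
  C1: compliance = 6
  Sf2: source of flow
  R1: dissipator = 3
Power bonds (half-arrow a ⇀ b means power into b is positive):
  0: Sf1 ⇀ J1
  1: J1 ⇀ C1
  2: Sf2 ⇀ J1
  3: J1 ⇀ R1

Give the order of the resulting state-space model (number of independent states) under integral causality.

bond 0 stroke→Sf1  (source Sf1 imposes f)
bond 2 stroke→Sf2  (Sf2 fixes flow; stroke at Sf2)
bond 1 stroke→J1  (prefer integral on C1)
bond 3 stroke→R1  (J1 effort already set via bond 1)

1  (C1 all integral)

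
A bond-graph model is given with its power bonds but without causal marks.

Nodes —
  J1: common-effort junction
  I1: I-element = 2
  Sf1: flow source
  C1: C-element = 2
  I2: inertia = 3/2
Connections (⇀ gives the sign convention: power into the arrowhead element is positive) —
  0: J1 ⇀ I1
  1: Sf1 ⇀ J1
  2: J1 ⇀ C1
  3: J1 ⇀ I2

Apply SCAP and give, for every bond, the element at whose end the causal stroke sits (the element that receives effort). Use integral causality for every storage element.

b1 →Sf1  (Sf1: flow source, stroke at near end)
b0 →I1  (prefer integral on I1)
b2 →J1  (prefer integral on C1)
b3 →I2  (J1: bond 2 brought effort, rest push out)

b0 stroke→I1
b1 stroke→Sf1
b2 stroke→J1
b3 stroke→I2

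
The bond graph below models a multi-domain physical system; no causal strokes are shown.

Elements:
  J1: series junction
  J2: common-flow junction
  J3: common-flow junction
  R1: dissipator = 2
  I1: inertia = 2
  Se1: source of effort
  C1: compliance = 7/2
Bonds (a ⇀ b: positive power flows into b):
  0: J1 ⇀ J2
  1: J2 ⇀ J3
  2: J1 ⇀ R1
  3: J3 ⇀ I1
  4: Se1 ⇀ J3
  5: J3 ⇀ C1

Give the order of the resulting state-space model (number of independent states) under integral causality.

#4 |J3  (Se1 fixes effort; stroke away)
#3 |I1  (I1 outputs flow p/I1)
#1 |J3  (common-f at J3 fixed by 3)
#5 |J3  (J3 flow already set via bond 3)
#0 |J2  (1-jn J2 has f-setter on 1)
#2 |J1  (J1: bond 0 brought flow, rest push out)

2  (C1, I1 all integral)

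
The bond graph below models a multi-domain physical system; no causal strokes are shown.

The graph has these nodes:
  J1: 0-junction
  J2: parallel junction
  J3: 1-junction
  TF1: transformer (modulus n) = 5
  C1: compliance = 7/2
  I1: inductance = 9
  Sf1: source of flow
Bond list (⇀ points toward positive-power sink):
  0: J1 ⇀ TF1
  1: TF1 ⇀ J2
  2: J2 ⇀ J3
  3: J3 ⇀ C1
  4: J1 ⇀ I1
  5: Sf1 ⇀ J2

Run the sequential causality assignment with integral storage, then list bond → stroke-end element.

#0 stroke→J1
#1 stroke→TF1
#2 stroke→J2
#3 stroke→J3
#4 stroke→I1
#5 stroke→Sf1

bond 5 →Sf1  (Sf1 fixes flow; stroke at Sf1)
bond 3 →J3  (C1: C, integral causality)
bond 2 →J2  (only one flow-in slot at J3)
bond 1 →TF1  (J2 effort already set via bond 2)
bond 0 →J1  (TF TF1: opposite of bond 1)
bond 4 →I1  (J1: bond 0 brought effort, rest push out)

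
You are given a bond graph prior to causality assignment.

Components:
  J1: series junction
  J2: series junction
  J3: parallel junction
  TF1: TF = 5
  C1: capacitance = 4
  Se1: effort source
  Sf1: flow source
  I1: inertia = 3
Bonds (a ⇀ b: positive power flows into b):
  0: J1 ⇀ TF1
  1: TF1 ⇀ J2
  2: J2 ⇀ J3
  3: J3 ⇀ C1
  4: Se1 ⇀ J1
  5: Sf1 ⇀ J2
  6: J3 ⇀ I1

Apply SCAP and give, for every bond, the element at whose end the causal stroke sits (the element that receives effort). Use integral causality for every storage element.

#0 stroke at TF1
#1 stroke at J2
#2 stroke at J2
#3 stroke at J3
#4 stroke at J1
#5 stroke at Sf1
#6 stroke at I1

b4 →J1  (Se1: effort source, stroke at far end)
b5 →Sf1  (Sf1 (Sf) sets flow on bond)
b0 →TF1  (J1 needs exactly one f-in)
b1 →J2  (J2: bond 5 brought flow, rest push out)
b2 →J2  (common-f at J2 fixed by 5)
b3 →J3  (C1 integral (e out))
b6 →I1  (J3: bond 3 brought effort, rest push out)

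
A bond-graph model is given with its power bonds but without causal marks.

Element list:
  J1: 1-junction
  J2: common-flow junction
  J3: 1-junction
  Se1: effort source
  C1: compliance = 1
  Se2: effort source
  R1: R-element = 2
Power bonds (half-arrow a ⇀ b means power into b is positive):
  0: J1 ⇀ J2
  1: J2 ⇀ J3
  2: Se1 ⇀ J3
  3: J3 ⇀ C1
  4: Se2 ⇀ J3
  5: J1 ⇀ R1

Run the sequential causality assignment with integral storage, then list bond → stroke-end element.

#2 →J3  (source Se1 imposes e)
#4 →J3  (Se2 fixes effort; stroke away)
#3 →J3  (C1 outputs effort q/C1)
#1 →J2  (J3 needs exactly one f-in)
#0 →J1  (only one flow-in slot at J2)
#5 →R1  (closing 1-jn rule on J1)

#0 |J1
#1 |J2
#2 |J3
#3 |J3
#4 |J3
#5 |R1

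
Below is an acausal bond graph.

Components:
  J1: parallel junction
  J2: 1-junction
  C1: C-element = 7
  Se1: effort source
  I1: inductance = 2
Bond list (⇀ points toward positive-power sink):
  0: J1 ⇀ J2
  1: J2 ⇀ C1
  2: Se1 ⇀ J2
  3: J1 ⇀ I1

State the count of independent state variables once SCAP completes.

2  (C1, I1 all integral)

β2 stroke at J2  (Se1 (Se) sets effort on bond)
β1 stroke at J2  (C1 integral (e out))
β0 stroke at J1  (closing 1-jn rule on J2)
β3 stroke at I1  (common-e at J1 fixed by 0)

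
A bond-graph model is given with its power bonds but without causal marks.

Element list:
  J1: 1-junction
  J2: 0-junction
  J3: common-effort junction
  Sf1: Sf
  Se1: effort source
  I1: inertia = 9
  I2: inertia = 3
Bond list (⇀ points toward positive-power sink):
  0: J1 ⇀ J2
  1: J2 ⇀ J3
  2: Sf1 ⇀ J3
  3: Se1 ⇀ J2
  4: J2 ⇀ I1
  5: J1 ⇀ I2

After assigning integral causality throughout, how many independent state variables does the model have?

bond 2 stroke at Sf1  (Sf1 (Sf) sets flow on bond)
bond 3 stroke at J2  (Se1: effort source, stroke at far end)
bond 0 stroke at J1  (J2 effort already set via bond 3)
bond 1 stroke at J3  (common-e at J2 fixed by 3)
bond 4 stroke at I1  (common-e at J2 fixed by 3)
bond 5 stroke at I2  (J1: last free bond brings flow in)

2  (I1, I2 all integral)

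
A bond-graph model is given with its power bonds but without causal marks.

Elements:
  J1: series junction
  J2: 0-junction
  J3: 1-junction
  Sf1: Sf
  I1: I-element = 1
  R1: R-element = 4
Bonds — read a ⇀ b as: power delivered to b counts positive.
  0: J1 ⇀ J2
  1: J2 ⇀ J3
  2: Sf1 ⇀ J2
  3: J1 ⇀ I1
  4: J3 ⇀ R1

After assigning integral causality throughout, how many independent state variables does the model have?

1  (I1 all integral)

bond 2 stroke at Sf1  (Sf1: flow source, stroke at near end)
bond 3 stroke at I1  (I1: I, integral causality)
bond 0 stroke at J1  (1-jn J1 has f-setter on 3)
bond 1 stroke at J2  (only one effort-in slot at J2)
bond 4 stroke at J3  (J3: bond 1 brought flow, rest push out)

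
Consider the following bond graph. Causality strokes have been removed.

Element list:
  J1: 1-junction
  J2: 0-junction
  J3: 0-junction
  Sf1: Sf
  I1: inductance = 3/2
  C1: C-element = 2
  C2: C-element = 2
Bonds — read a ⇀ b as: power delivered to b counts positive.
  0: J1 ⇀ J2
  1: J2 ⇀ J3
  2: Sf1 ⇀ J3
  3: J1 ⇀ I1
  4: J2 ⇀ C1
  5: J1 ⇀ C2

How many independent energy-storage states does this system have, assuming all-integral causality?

3  (C1, C2, I1 all integral)

β2 stroke→Sf1  (source Sf1 imposes f)
β1 stroke→J3  (J3 needs exactly one e-in)
β3 stroke→I1  (I1 integral (f out))
β0 stroke→J1  (J1 flow already set via bond 3)
β5 stroke→J1  (common-f at J1 fixed by 3)
β4 stroke→J2  (J2: last free bond brings effort in)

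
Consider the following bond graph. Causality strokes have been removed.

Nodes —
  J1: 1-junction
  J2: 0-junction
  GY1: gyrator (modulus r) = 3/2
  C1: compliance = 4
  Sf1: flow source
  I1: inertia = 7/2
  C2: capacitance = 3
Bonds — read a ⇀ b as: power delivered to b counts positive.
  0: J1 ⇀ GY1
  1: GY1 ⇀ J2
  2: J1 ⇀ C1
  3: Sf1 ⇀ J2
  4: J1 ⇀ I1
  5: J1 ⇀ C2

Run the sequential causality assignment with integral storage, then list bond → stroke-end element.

#3 stroke at Sf1  (Sf1 fixes flow; stroke at Sf1)
#1 stroke at J2  (J2: last free bond brings effort in)
#0 stroke at J1  (GY1: gyrator matches bond 1)
#2 stroke at J1  (C1: C, integral causality)
#4 stroke at I1  (I1 outputs flow p/I1)
#5 stroke at J1  (J1: bond 4 brought flow, rest push out)

bond 0 →J1
bond 1 →J2
bond 2 →J1
bond 3 →Sf1
bond 4 →I1
bond 5 →J1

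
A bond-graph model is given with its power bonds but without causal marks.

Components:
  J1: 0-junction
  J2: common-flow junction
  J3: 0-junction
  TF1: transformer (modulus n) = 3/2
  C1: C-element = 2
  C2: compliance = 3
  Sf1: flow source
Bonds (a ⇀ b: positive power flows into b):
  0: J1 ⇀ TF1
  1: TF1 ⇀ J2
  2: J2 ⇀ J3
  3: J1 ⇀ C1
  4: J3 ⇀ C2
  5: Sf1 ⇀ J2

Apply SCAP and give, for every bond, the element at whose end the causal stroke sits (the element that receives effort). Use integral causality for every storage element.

β5 →Sf1  (Sf1 (Sf) sets flow on bond)
β1 →J2  (J2: bond 5 brought flow, rest push out)
β2 →J2  (J2: bond 5 brought flow, rest push out)
β4 →J3  (J3 needs exactly one e-in)
β0 →TF1  (TF1 one-in-one-out from 1)
β3 →J1  (only one effort-in slot at J1)

b0 |TF1
b1 |J2
b2 |J2
b3 |J1
b4 |J3
b5 |Sf1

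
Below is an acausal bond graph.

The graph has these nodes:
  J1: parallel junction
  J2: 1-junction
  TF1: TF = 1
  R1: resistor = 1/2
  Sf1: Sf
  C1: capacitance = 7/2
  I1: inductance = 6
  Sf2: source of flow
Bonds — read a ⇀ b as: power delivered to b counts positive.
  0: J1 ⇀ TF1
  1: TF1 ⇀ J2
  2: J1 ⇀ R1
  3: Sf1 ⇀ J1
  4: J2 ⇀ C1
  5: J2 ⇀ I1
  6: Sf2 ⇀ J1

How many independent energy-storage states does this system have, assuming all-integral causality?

2  (C1, I1 all integral)

#3 |Sf1  (Sf1 fixes flow; stroke at Sf1)
#6 |Sf2  (source Sf2 imposes f)
#4 |J2  (C1: C, integral causality)
#5 |I1  (I1 integral (f out))
#1 |J2  (J2: bond 5 brought flow, rest push out)
#0 |TF1  (through TF1, causality passes straight; one stroke at TF1)
#2 |J1  (only one effort-in slot at J1)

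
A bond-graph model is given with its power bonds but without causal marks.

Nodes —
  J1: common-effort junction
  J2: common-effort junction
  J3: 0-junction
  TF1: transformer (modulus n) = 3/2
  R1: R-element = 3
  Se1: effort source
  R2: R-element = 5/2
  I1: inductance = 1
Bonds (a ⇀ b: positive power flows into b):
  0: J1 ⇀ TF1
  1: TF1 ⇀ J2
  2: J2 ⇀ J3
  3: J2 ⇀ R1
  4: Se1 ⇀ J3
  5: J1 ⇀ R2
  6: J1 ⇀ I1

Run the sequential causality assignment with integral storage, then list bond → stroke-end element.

b0 stroke→J1
b1 stroke→TF1
b2 stroke→J2
b3 stroke→R1
b4 stroke→J3
b5 stroke→R2
b6 stroke→I1

β4 →J3  (Se1 (Se) sets effort on bond)
β2 →J2  (0-jn J3 has e-setter on 4)
β1 →TF1  (J2: bond 2 brought effort, rest push out)
β3 →R1  (J2 effort already set via bond 2)
β0 →J1  (TF TF1: opposite of bond 1)
β5 →R2  (J1: bond 0 brought effort, rest push out)
β6 →I1  (J1 effort already set via bond 0)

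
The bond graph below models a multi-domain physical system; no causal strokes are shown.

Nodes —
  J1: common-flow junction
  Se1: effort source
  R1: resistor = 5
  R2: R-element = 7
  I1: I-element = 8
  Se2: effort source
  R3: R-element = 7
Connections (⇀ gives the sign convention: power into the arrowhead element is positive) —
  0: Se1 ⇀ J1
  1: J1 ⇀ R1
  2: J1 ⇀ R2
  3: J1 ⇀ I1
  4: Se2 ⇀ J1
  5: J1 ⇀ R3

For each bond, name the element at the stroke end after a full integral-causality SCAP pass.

β0 |J1  (Se1: effort source, stroke at far end)
β4 |J1  (source Se2 imposes e)
β3 |I1  (I1 outputs flow p/I1)
β1 |J1  (common-f at J1 fixed by 3)
β2 |J1  (common-f at J1 fixed by 3)
β5 |J1  (J1 flow already set via bond 3)

bond 0 stroke→J1
bond 1 stroke→J1
bond 2 stroke→J1
bond 3 stroke→I1
bond 4 stroke→J1
bond 5 stroke→J1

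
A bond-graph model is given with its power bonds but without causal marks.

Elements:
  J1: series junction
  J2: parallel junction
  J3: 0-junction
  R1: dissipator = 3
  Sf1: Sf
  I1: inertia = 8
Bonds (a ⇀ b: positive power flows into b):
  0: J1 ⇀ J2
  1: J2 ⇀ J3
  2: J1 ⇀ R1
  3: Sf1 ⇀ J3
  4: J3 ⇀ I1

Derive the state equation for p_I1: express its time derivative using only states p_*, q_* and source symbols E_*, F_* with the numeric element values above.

β3 stroke→Sf1  (Sf1 fixes flow; stroke at Sf1)
β4 stroke→I1  (prefer integral on I1)
β1 stroke→J3  (closing 0-jn rule on J3)
β0 stroke→J2  (closing 0-jn rule on J2)
β2 stroke→J1  (J1 flow already set via bond 0)

dp_I1/dt = 3*F_Sf1 - 3*p_I1/8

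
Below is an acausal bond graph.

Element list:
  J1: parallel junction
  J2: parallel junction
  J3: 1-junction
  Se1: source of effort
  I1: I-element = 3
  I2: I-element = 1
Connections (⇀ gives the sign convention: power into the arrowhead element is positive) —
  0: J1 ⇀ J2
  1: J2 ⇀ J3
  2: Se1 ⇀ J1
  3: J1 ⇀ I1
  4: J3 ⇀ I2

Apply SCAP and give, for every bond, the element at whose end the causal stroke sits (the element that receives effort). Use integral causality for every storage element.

β2 stroke→J1  (Se1 (Se) sets effort on bond)
β0 stroke→J2  (J1: bond 2 brought effort, rest push out)
β3 stroke→I1  (common-e at J1 fixed by 2)
β1 stroke→J3  (J2 effort already set via bond 0)
β4 stroke→I2  (only one flow-in slot at J3)

#0 |J2
#1 |J3
#2 |J1
#3 |I1
#4 |I2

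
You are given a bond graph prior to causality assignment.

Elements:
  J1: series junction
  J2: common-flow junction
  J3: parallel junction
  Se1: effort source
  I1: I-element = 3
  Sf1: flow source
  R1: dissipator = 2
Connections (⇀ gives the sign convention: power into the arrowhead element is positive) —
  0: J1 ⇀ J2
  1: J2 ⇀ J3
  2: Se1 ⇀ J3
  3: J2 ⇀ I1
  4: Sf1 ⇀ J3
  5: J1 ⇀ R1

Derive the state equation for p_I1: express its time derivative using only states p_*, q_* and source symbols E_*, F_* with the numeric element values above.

dp_I1/dt = -E_Se1 - 2*p_I1/3

β2 stroke at J3  (Se1 (Se) sets effort on bond)
β4 stroke at Sf1  (Sf1: flow source, stroke at near end)
β1 stroke at J2  (common-e at J3 fixed by 2)
β3 stroke at I1  (I1: I, integral causality)
β0 stroke at J2  (1-jn J2 has f-setter on 3)
β5 stroke at J1  (common-f at J1 fixed by 0)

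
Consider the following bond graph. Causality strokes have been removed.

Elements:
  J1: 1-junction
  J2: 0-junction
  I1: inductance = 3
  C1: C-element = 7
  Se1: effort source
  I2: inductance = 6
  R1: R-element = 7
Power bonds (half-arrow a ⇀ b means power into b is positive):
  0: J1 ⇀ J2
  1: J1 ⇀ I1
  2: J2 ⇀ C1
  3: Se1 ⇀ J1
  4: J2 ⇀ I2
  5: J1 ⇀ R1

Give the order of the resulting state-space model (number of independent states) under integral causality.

3  (C1, I1, I2 all integral)

bond 3 |J1  (source Se1 imposes e)
bond 1 |I1  (I1 outputs flow p/I1)
bond 0 |J1  (J1: bond 1 brought flow, rest push out)
bond 5 |J1  (common-f at J1 fixed by 1)
bond 2 |J2  (C1 integral (e out))
bond 4 |I2  (common-e at J2 fixed by 2)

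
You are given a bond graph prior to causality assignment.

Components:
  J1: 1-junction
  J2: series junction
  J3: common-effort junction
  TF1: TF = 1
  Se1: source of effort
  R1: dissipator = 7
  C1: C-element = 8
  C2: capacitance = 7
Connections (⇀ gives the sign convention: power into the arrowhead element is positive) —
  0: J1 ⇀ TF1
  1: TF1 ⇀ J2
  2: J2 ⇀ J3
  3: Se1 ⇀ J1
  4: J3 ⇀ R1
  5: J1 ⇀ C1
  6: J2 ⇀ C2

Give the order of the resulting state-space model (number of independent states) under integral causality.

2  (C1, C2 all integral)

bond 3 stroke→J1  (source Se1 imposes e)
bond 5 stroke→J1  (C1 integral (e out))
bond 0 stroke→TF1  (J1 needs exactly one f-in)
bond 1 stroke→J2  (TF1: transformer flips bond 0)
bond 6 stroke→J2  (C2: C, integral causality)
bond 2 stroke→J3  (J2: last free bond brings flow in)
bond 4 stroke→R1  (J3 effort already set via bond 2)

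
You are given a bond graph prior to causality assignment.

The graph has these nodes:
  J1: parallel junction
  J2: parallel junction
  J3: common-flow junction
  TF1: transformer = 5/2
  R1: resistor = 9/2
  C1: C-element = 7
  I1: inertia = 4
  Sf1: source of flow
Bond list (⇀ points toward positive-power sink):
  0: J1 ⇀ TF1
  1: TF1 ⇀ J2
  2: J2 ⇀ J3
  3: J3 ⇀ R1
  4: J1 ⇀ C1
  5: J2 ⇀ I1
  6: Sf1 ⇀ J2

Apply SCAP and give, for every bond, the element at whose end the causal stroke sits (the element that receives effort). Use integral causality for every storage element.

β6 |Sf1  (Sf1: flow source, stroke at near end)
β4 |J1  (C1 outputs effort q/C1)
β0 |TF1  (0-jn J1 has e-setter on 4)
β1 |J2  (TF1 one-in-one-out from 0)
β2 |J3  (common-e at J2 fixed by 1)
β5 |I1  (J2 effort already set via bond 1)
β3 |R1  (closing 1-jn rule on J3)

bond 0 →TF1
bond 1 →J2
bond 2 →J3
bond 3 →R1
bond 4 →J1
bond 5 →I1
bond 6 →Sf1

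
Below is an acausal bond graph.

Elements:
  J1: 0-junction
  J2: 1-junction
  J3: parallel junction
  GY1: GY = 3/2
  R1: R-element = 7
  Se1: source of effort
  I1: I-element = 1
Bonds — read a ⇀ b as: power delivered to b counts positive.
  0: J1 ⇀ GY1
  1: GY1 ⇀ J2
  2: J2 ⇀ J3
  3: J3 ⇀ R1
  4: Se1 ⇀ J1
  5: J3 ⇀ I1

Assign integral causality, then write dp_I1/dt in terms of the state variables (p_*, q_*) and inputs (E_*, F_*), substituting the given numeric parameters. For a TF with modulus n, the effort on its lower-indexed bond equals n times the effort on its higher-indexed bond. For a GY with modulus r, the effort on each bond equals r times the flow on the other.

dp_I1/dt = 14*E_Se1/3 - 7*p_I1

bond 4 stroke→J1  (Se1: effort source, stroke at far end)
bond 0 stroke→GY1  (J1 effort already set via bond 4)
bond 1 stroke→GY1  (GY GY1: same side as bond 0)
bond 2 stroke→J2  (common-f at J2 fixed by 1)
bond 5 stroke→I1  (I1 outputs flow p/I1)
bond 3 stroke→J3  (J3: last free bond brings effort in)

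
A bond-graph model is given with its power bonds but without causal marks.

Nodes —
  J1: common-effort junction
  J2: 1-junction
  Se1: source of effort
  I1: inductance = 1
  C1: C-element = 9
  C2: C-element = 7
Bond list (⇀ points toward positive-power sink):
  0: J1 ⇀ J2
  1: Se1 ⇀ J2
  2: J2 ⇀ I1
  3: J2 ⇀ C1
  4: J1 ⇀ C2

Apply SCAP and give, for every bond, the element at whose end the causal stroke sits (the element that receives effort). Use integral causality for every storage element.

#0 →J2
#1 →J2
#2 →I1
#3 →J2
#4 →J1

bond 1 →J2  (source Se1 imposes e)
bond 2 →I1  (I1 outputs flow p/I1)
bond 0 →J2  (1-jn J2 has f-setter on 2)
bond 3 →J2  (J2: bond 2 brought flow, rest push out)
bond 4 →J1  (closing 0-jn rule on J1)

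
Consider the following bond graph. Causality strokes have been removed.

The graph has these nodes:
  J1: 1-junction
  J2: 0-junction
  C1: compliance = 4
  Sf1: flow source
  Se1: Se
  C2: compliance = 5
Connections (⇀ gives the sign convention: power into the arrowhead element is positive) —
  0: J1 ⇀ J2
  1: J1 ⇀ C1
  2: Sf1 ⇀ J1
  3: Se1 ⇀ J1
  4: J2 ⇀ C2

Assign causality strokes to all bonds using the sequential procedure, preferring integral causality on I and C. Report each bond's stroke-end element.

#0 stroke at J1
#1 stroke at J1
#2 stroke at Sf1
#3 stroke at J1
#4 stroke at J2

b2 |Sf1  (Sf1 fixes flow; stroke at Sf1)
b3 |J1  (Se1: effort source, stroke at far end)
b0 |J1  (1-jn J1 has f-setter on 2)
b1 |J1  (common-f at J1 fixed by 2)
b4 |J2  (closing 0-jn rule on J2)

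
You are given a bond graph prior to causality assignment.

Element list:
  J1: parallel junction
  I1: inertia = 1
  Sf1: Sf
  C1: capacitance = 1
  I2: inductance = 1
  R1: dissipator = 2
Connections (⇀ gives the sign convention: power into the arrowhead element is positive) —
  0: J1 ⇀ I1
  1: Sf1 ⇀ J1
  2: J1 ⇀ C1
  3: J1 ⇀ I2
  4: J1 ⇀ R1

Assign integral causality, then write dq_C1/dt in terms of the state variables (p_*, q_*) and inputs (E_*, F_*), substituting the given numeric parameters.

dq_C1/dt = F_Sf1 - p_I1 - p_I2 - q_C1/2

bond 1 stroke→Sf1  (Sf1 fixes flow; stroke at Sf1)
bond 0 stroke→I1  (prefer integral on I1)
bond 2 stroke→J1  (C1 integral (e out))
bond 3 stroke→I2  (J1: bond 2 brought effort, rest push out)
bond 4 stroke→R1  (common-e at J1 fixed by 2)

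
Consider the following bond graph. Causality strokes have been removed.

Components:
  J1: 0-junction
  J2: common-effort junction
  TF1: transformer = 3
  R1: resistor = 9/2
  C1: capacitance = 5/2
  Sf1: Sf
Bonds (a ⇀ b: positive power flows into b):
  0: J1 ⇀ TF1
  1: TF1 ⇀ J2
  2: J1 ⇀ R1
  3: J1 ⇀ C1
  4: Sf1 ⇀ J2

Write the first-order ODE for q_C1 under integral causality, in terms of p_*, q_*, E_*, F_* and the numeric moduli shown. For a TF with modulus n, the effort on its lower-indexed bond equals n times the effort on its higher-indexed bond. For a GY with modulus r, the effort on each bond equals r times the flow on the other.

b4 stroke at Sf1  (Sf1: flow source, stroke at near end)
b1 stroke at J2  (closing 0-jn rule on J2)
b0 stroke at TF1  (TF1: transformer flips bond 1)
b3 stroke at J1  (C1 outputs effort q/C1)
b2 stroke at R1  (J1 effort already set via bond 3)

dq_C1/dt = F_Sf1/3 - 4*q_C1/45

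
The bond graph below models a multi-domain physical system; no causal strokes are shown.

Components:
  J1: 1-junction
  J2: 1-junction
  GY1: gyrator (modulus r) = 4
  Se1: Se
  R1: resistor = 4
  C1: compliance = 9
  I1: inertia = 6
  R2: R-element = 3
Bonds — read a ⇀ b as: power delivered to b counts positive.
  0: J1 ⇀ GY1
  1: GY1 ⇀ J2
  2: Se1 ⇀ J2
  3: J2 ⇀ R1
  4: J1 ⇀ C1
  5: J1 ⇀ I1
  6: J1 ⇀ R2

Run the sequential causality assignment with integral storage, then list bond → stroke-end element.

#2 stroke→J2  (source Se1 imposes e)
#4 stroke→J1  (prefer integral on C1)
#5 stroke→I1  (prefer integral on I1)
#0 stroke→J1  (1-jn J1 has f-setter on 5)
#6 stroke→J1  (J1 flow already set via bond 5)
#1 stroke→J2  (GY GY1: same side as bond 0)
#3 stroke→R1  (J2: last free bond brings flow in)

#0 |J1
#1 |J2
#2 |J2
#3 |R1
#4 |J1
#5 |I1
#6 |J1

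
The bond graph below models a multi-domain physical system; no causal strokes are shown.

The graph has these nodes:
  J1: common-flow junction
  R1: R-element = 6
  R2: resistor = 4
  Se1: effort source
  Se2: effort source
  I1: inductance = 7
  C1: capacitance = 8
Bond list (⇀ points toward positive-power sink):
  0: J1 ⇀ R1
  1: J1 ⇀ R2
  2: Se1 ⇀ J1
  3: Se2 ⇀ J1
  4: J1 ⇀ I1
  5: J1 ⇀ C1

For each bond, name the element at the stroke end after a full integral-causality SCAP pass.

β2 |J1  (Se1 (Se) sets effort on bond)
β3 |J1  (Se2 (Se) sets effort on bond)
β4 |I1  (I1 integral (f out))
β0 |J1  (J1: bond 4 brought flow, rest push out)
β1 |J1  (J1 flow already set via bond 4)
β5 |J1  (J1 flow already set via bond 4)

#0 →J1
#1 →J1
#2 →J1
#3 →J1
#4 →I1
#5 →J1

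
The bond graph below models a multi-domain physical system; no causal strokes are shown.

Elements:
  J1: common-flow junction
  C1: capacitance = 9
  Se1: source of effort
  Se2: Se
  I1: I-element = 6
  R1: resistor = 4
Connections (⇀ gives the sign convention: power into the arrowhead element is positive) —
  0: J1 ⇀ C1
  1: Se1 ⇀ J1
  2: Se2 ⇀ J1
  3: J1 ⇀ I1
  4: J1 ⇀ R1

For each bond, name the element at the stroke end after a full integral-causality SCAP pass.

β0 →J1
β1 →J1
β2 →J1
β3 →I1
β4 →J1

b1 →J1  (Se1: effort source, stroke at far end)
b2 →J1  (source Se2 imposes e)
b0 →J1  (prefer integral on C1)
b3 →I1  (I1: I, integral causality)
b4 →J1  (J1 flow already set via bond 3)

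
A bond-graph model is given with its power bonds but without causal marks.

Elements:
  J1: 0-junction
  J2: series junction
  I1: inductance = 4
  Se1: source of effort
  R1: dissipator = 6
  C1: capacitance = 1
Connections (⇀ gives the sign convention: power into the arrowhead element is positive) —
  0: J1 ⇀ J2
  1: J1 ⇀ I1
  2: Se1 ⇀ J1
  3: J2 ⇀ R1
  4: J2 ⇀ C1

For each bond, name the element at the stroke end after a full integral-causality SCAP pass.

b2 →J1  (Se1 (Se) sets effort on bond)
b0 →J2  (common-e at J1 fixed by 2)
b1 →I1  (J1 effort already set via bond 2)
b4 →J2  (C1: C, integral causality)
b3 →R1  (closing 1-jn rule on J2)

b0 stroke→J2
b1 stroke→I1
b2 stroke→J1
b3 stroke→R1
b4 stroke→J2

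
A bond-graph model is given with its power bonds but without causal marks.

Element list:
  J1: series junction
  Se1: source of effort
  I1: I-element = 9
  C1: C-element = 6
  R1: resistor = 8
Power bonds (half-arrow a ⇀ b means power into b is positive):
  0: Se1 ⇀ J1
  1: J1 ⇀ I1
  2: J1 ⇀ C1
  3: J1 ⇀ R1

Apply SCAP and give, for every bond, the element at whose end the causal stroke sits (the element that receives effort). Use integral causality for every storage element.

β0 |J1  (Se1 fixes effort; stroke away)
β1 |I1  (I1 integral (f out))
β2 |J1  (common-f at J1 fixed by 1)
β3 |J1  (common-f at J1 fixed by 1)

#0 |J1
#1 |I1
#2 |J1
#3 |J1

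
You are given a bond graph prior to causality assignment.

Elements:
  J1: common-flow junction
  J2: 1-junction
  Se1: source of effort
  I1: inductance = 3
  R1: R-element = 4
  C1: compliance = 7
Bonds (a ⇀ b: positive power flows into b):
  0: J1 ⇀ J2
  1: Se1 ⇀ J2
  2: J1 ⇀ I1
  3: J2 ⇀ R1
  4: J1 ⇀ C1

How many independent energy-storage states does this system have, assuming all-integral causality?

bond 1 stroke at J2  (Se1 fixes effort; stroke away)
bond 2 stroke at I1  (I1 outputs flow p/I1)
bond 0 stroke at J1  (J1: bond 2 brought flow, rest push out)
bond 4 stroke at J1  (J1 flow already set via bond 2)
bond 3 stroke at J2  (J2 flow already set via bond 0)

2  (C1, I1 all integral)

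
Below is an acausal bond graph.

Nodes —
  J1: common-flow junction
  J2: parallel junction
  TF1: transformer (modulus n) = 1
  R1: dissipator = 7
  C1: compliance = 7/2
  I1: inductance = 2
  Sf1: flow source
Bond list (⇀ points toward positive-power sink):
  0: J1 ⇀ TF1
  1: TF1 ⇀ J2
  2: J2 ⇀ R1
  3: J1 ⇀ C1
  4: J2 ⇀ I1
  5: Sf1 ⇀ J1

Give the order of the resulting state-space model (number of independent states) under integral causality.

#5 stroke at Sf1  (Sf1 fixes flow; stroke at Sf1)
#0 stroke at J1  (1-jn J1 has f-setter on 5)
#3 stroke at J1  (J1 flow already set via bond 5)
#1 stroke at TF1  (through TF1, causality passes straight; one stroke at TF1)
#4 stroke at I1  (I1 outputs flow p/I1)
#2 stroke at J2  (only one effort-in slot at J2)

2  (C1, I1 all integral)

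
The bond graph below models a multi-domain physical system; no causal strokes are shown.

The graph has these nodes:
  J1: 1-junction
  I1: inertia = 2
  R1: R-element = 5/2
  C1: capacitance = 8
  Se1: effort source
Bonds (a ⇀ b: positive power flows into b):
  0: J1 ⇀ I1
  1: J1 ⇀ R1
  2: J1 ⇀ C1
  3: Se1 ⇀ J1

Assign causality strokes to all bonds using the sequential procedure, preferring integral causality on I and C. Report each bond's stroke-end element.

b0 stroke→I1
b1 stroke→J1
b2 stroke→J1
b3 stroke→J1

b3 stroke at J1  (Se1: effort source, stroke at far end)
b0 stroke at I1  (I1: I, integral causality)
b1 stroke at J1  (1-jn J1 has f-setter on 0)
b2 stroke at J1  (J1 flow already set via bond 0)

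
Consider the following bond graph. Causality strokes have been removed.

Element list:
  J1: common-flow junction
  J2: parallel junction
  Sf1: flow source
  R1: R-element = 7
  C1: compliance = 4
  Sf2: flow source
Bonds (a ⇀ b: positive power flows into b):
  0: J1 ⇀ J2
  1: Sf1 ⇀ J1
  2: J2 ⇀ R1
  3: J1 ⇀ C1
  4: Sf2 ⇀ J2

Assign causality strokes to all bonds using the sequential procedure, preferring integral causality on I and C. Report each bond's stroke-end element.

bond 1 stroke at Sf1  (Sf1 (Sf) sets flow on bond)
bond 4 stroke at Sf2  (source Sf2 imposes f)
bond 0 stroke at J1  (1-jn J1 has f-setter on 1)
bond 3 stroke at J1  (J1: bond 1 brought flow, rest push out)
bond 2 stroke at J2  (J2: last free bond brings effort in)

bond 0 stroke→J1
bond 1 stroke→Sf1
bond 2 stroke→J2
bond 3 stroke→J1
bond 4 stroke→Sf2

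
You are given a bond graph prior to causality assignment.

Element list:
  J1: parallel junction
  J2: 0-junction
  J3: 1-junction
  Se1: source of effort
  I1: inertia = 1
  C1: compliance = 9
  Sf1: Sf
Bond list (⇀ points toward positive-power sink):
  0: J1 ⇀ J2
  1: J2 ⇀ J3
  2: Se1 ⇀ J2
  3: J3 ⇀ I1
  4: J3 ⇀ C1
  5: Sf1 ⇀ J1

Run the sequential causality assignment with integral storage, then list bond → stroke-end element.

bond 2 stroke→J2  (source Se1 imposes e)
bond 5 stroke→Sf1  (Sf1 (Sf) sets flow on bond)
bond 0 stroke→J1  (closing 0-jn rule on J1)
bond 1 stroke→J3  (common-e at J2 fixed by 2)
bond 3 stroke→I1  (I1 integral (f out))
bond 4 stroke→J3  (J3: bond 3 brought flow, rest push out)

β0 →J1
β1 →J3
β2 →J2
β3 →I1
β4 →J3
β5 →Sf1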